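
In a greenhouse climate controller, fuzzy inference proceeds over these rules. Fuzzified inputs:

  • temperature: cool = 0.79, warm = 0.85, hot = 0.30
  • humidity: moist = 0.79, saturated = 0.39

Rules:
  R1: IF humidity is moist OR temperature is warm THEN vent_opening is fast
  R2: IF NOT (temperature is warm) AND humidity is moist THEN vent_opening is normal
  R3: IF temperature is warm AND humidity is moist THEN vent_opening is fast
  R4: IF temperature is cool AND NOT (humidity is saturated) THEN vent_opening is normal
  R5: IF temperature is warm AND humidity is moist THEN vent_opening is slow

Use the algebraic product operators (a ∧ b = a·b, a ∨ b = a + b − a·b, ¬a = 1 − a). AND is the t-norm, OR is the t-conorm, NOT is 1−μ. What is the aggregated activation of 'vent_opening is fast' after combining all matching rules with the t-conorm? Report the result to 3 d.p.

R1: moist=0.79, warm=0.85; OR[a + b − a·b] → w = 0.9685
R2: ¬warm=1−0.85=0.15, moist=0.79; AND[a·b] → w = 0.1185
R3: warm=0.85, moist=0.79; AND[a·b] → w = 0.6715
R4: cool=0.79, ¬saturated=1−0.39=0.61; AND[a·b] → w = 0.4819
R5: warm=0.85, moist=0.79; AND[a·b] → w = 0.6715
Rules with consequent 'fast': {R1, R3} → strengths 0.9685, 0.6715
Aggregate via t-conorm [a + b − a·b]: 0.9897

0.990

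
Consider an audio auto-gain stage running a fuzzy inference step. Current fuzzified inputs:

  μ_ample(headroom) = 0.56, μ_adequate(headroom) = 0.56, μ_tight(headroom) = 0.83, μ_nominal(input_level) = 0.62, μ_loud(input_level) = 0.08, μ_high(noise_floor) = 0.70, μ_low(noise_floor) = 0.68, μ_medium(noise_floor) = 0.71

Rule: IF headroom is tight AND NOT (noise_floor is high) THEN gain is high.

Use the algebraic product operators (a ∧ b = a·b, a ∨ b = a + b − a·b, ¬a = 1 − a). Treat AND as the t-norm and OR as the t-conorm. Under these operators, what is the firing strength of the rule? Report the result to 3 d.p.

firing strength: tight=0.83, ¬high=1−0.70=0.30; AND[a·b] → w = 0.2490

0.249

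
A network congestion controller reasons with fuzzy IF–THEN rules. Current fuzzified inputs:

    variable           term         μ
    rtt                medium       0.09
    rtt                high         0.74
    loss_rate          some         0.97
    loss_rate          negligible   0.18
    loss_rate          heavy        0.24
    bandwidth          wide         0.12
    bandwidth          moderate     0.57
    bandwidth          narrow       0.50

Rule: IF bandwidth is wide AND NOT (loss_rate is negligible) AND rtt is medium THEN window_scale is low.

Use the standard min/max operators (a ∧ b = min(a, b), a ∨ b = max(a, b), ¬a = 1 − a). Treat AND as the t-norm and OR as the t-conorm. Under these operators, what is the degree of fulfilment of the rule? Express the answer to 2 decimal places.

0.09

firing strength: wide=0.12, ¬negligible=1−0.18=0.82, medium=0.09; AND[min(a, b)] → w = 0.09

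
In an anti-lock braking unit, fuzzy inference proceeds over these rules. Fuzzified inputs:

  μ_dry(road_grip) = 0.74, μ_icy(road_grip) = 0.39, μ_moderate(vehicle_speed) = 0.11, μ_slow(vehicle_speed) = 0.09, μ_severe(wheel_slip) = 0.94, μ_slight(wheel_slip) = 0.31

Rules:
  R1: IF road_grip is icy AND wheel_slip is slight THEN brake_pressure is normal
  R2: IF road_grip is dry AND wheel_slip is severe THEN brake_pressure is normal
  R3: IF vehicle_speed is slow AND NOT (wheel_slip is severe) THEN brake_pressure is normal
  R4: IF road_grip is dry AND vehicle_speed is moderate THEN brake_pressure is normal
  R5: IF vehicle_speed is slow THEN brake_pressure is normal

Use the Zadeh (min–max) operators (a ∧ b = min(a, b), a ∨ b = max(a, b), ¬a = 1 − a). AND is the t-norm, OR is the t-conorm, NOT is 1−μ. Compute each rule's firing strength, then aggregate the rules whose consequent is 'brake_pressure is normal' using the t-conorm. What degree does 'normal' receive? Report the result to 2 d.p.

R1: icy=0.39, slight=0.31; AND[min(a, b)] → w = 0.31
R2: dry=0.74, severe=0.94; AND[min(a, b)] → w = 0.74
R3: slow=0.09, ¬severe=1−0.94=0.06; AND[min(a, b)] → w = 0.06
R4: dry=0.74, moderate=0.11; AND[min(a, b)] → w = 0.11
R5: slow=0.09 → w = 0.09
Rules with consequent 'normal': {R1, R2, R3, R4, R5} → strengths 0.31, 0.74, 0.06, 0.11, 0.09
Aggregate via t-conorm [max(a, b)]: 0.74

0.74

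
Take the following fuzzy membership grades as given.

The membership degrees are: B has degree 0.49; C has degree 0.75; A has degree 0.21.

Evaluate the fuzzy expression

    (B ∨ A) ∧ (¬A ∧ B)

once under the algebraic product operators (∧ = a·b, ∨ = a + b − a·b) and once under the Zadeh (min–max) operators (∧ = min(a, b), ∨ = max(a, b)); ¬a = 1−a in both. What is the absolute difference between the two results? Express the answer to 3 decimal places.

Under algebraic product:
  B ∨ A = a + b − a·b on (0.4900, 0.2100) = 0.5971
  ¬A = 1 − 0.2100 = 0.7900
  ¬A ∧ B = a·b on (0.7900, 0.4900) = 0.3871
  (B ∨ A) ∧ (¬A ∧ B) = a·b on (0.5971, 0.3871) = 0.2311
  → value = 0.2311
Under Zadeh (min–max):
  B ∨ A = max(a, b) on (0.49, 0.21) = 0.49
  ¬A = 1 − 0.21 = 0.79
  ¬A ∧ B = min(a, b) on (0.79, 0.49) = 0.49
  (B ∨ A) ∧ (¬A ∧ B) = min(a, b) on (0.49, 0.49) = 0.49
  → value = 0.4900
|0.2311 − 0.4900| = 0.259

0.259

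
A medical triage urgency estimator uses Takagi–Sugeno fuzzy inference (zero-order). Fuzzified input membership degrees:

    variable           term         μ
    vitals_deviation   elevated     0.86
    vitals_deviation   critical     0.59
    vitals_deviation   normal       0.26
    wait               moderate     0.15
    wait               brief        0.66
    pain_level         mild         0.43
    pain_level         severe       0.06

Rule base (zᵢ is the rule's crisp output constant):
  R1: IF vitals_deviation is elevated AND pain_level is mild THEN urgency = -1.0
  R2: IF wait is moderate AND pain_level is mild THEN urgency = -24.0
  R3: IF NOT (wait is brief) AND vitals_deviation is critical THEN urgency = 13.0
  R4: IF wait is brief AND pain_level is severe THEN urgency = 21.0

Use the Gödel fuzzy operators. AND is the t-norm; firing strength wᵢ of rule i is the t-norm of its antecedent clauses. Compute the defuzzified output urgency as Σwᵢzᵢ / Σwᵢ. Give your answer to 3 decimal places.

1.684

R1 (z=-1.0): elevated=0.86, mild=0.43; AND[min(a, b)] → w = 0.43
R2 (z=-24.0): moderate=0.15, mild=0.43; AND[min(a, b)] → w = 0.15
R3 (z=13.0): ¬brief=1−0.66=0.34, critical=0.59; AND[min(a, b)] → w = 0.34
R4 (z=21.0): brief=0.66, severe=0.06; AND[min(a, b)] → w = 0.06
Weighted average = (0.43·-1.0 + 0.15·-24.0 + 0.34·13.0 + 0.06·21.0) / (0.43 + 0.15 + 0.34 + 0.06)
  = 1.6500 / 0.9800 = 1.684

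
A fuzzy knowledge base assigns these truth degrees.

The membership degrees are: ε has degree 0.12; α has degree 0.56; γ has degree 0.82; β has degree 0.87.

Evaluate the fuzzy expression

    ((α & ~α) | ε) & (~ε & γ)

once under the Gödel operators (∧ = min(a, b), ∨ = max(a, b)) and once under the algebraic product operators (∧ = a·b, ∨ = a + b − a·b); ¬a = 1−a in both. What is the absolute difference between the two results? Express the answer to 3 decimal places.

0.197

Under Gödel:
  ~α = 1 − 0.56 = 0.44
  α & ~α = min(a, b) on (0.56, 0.44) = 0.44
  (α & ~α) | ε = max(a, b) on (0.44, 0.12) = 0.44
  ~ε = 1 − 0.12 = 0.88
  ~ε & γ = min(a, b) on (0.88, 0.82) = 0.82
  ((α & ~α) | ε) & (~ε & γ) = min(a, b) on (0.44, 0.82) = 0.44
  → value = 0.4400
Under algebraic product:
  ~α = 1 − 0.5600 = 0.4400
  α & ~α = a·b on (0.5600, 0.4400) = 0.2464
  (α & ~α) | ε = a + b − a·b on (0.2464, 0.1200) = 0.3368
  ~ε = 1 − 0.1200 = 0.8800
  ~ε & γ = a·b on (0.8800, 0.8200) = 0.7216
  ((α & ~α) | ε) & (~ε & γ) = a·b on (0.3368, 0.7216) = 0.2431
  → value = 0.2431
|0.4400 − 0.2431| = 0.197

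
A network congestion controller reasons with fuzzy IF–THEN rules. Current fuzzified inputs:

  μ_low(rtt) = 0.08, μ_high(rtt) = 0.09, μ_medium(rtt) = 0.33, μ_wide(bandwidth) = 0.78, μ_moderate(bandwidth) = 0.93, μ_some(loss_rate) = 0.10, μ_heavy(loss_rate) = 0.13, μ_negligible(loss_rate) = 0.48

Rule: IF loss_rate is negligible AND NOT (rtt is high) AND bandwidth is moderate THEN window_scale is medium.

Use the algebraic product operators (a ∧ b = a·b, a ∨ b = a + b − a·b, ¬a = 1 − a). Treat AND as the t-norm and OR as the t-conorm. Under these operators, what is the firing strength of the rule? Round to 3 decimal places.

firing strength: negligible=0.48, ¬high=1−0.09=0.91, moderate=0.93; AND[a·b] → w = 0.4062

0.406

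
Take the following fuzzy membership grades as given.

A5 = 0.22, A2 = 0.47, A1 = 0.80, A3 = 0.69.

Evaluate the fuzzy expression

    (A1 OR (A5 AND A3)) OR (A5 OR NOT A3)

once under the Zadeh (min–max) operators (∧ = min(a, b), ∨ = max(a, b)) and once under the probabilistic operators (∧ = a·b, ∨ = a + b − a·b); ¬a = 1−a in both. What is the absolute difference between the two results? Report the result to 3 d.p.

Under Zadeh (min–max):
  A5 AND A3 = min(a, b) on (0.22, 0.69) = 0.22
  A1 OR (A5 AND A3) = max(a, b) on (0.80, 0.22) = 0.80
  NOT A3 = 1 − 0.69 = 0.31
  A5 OR NOT A3 = max(a, b) on (0.22, 0.31) = 0.31
  (A1 OR (A5 AND A3)) OR (A5 OR NOT A3) = max(a, b) on (0.80, 0.31) = 0.80
  → value = 0.8000
Under probabilistic:
  A5 AND A3 = a·b on (0.2200, 0.6900) = 0.1518
  A1 OR (A5 AND A3) = a + b − a·b on (0.8000, 0.1518) = 0.8304
  NOT A3 = 1 − 0.6900 = 0.3100
  A5 OR NOT A3 = a + b − a·b on (0.2200, 0.3100) = 0.4618
  (A1 OR (A5 AND A3)) OR (A5 OR NOT A3) = a + b − a·b on (0.8304, 0.4618) = 0.9087
  → value = 0.9087
|0.8000 − 0.9087| = 0.109

0.109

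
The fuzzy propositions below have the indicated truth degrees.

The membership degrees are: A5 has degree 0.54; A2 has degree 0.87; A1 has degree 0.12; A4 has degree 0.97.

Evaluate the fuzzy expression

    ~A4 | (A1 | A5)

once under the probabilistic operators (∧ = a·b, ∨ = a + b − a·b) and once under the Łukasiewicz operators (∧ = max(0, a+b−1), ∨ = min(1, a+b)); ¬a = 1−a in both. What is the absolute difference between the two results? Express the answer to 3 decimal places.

0.083

Under probabilistic:
  ~A4 = 1 − 0.9700 = 0.0300
  A1 | A5 = a + b − a·b on (0.1200, 0.5400) = 0.5952
  ~A4 | (A1 | A5) = a + b − a·b on (0.0300, 0.5952) = 0.6073
  → value = 0.6073
Under Łukasiewicz:
  ~A4 = 1 − 0.97 = 0.03
  A1 | A5 = min(1, a+b) on (0.12, 0.54) = 0.66
  ~A4 | (A1 | A5) = min(1, a+b) on (0.03, 0.66) = 0.69
  → value = 0.6900
|0.6073 − 0.6900| = 0.083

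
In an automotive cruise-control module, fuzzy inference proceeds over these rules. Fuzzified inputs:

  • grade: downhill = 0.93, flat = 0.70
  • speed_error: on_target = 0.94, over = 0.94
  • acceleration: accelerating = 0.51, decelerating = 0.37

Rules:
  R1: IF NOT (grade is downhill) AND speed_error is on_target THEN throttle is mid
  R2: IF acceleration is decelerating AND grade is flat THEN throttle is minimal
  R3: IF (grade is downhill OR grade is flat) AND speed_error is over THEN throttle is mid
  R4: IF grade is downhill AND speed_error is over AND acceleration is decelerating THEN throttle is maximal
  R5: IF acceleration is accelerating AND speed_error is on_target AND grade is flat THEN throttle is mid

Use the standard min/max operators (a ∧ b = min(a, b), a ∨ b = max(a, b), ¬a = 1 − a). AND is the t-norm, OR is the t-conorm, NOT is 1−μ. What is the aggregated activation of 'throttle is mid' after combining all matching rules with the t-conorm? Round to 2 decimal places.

R1: ¬downhill=1−0.93=0.07, on_target=0.94; AND[min(a, b)] → w = 0.07
R2: decelerating=0.37, flat=0.70; AND[min(a, b)] → w = 0.37
R3: (downhill=0.93 OR flat=0.70) = 0.93; AND[min(a, b)] with over=0.94 → w = 0.93
R4: downhill=0.93, over=0.94, decelerating=0.37; AND[min(a, b)] → w = 0.37
R5: accelerating=0.51, on_target=0.94, flat=0.70; AND[min(a, b)] → w = 0.51
Rules with consequent 'mid': {R1, R3, R5} → strengths 0.07, 0.93, 0.51
Aggregate via t-conorm [max(a, b)]: 0.93

0.93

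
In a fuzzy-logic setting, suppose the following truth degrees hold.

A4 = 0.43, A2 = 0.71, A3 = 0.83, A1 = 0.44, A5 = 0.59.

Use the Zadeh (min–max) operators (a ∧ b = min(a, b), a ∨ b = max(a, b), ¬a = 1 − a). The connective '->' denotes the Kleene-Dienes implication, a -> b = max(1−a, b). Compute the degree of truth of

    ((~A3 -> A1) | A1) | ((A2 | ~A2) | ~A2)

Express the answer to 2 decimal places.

~A3 = 1 − 0.83 = 0.17
~A3 -> A1  [Kleene-Dienes: max(1−a, b)] with a=0.17, b=0.44 → 0.83
(~A3 -> A1) | A1 = max(a, b) on (0.83, 0.44) = 0.83
~A2 = 1 − 0.71 = 0.29
A2 | ~A2 = max(a, b) on (0.71, 0.29) = 0.71
~A2 = 1 − 0.71 = 0.29
(A2 | ~A2) | ~A2 = max(a, b) on (0.71, 0.29) = 0.71
((~A3 -> A1) | A1) | ((A2 | ~A2) | ~A2) = max(a, b) on (0.83, 0.71) = 0.83

0.83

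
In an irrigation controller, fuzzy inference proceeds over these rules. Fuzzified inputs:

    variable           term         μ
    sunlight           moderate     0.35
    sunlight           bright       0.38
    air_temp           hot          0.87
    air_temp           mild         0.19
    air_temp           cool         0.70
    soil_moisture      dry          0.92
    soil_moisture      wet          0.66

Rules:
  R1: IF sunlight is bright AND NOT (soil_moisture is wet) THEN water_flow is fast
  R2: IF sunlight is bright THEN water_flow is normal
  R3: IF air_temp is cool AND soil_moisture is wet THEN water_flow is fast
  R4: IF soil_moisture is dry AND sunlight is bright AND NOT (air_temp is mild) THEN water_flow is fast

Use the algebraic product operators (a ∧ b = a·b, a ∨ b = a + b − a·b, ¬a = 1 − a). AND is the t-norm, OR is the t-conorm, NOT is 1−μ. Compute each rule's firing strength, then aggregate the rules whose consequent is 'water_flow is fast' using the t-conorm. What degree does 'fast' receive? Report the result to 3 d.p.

0.664

R1: bright=0.38, ¬wet=1−0.66=0.34; AND[a·b] → w = 0.1292
R2: bright=0.38 → w = 0.3800
R3: cool=0.70, wet=0.66; AND[a·b] → w = 0.4620
R4: dry=0.92, bright=0.38, ¬mild=1−0.19=0.81; AND[a·b] → w = 0.2832
Rules with consequent 'fast': {R1, R3, R4} → strengths 0.1292, 0.4620, 0.2832
Aggregate via t-conorm [a + b − a·b]: 0.6642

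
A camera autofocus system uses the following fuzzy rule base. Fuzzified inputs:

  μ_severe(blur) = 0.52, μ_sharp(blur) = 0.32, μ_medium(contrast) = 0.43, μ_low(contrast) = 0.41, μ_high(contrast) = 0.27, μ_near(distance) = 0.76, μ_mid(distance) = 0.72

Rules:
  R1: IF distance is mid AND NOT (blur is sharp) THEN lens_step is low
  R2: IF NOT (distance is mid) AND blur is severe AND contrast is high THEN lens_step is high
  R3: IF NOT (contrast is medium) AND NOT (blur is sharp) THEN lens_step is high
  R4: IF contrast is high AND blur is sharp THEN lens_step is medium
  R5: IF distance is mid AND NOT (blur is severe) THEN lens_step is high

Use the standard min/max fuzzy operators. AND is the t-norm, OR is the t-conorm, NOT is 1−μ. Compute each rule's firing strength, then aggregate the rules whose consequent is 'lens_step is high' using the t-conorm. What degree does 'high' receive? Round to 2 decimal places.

R1: mid=0.72, ¬sharp=1−0.32=0.68; AND[min(a, b)] → w = 0.68
R2: ¬mid=1−0.72=0.28, severe=0.52, high=0.27; AND[min(a, b)] → w = 0.27
R3: ¬medium=1−0.43=0.57, ¬sharp=1−0.32=0.68; AND[min(a, b)] → w = 0.57
R4: high=0.27, sharp=0.32; AND[min(a, b)] → w = 0.27
R5: mid=0.72, ¬severe=1−0.52=0.48; AND[min(a, b)] → w = 0.48
Rules with consequent 'high': {R2, R3, R5} → strengths 0.27, 0.57, 0.48
Aggregate via t-conorm [max(a, b)]: 0.57

0.57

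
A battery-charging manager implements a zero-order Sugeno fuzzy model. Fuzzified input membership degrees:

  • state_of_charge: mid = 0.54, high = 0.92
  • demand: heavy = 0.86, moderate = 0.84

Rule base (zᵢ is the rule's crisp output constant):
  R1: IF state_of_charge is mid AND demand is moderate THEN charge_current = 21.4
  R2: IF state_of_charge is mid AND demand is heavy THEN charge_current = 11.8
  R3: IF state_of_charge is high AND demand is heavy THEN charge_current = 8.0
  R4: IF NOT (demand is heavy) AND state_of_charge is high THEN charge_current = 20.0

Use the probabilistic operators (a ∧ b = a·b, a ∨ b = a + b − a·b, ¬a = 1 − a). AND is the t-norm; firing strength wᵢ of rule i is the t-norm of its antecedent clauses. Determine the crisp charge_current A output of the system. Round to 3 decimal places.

R1 (z=21.4): mid=0.54, moderate=0.84; AND[a·b] → w = 0.4536
R2 (z=11.8): mid=0.54, heavy=0.86; AND[a·b] → w = 0.4644
R3 (z=8.0): high=0.92, heavy=0.86; AND[a·b] → w = 0.7912
R4 (z=20.0): ¬heavy=1−0.86=0.14, high=0.92; AND[a·b] → w = 0.1288
Weighted average = (0.4536·21.4 + 0.4644·11.8 + 0.7912·8.0 + 0.1288·20.0) / (0.4536 + 0.4644 + 0.7912 + 0.1288)
  = 24.0926 / 1.8380 = 13.108

13.108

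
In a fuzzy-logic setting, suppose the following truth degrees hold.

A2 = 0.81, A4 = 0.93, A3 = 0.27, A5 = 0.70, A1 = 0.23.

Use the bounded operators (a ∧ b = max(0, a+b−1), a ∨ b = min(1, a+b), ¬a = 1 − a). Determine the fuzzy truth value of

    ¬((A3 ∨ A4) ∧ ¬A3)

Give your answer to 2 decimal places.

A3 ∨ A4 = min(1, a+b) on (0.27, 0.93) = 1.00
¬A3 = 1 − 0.27 = 0.73
(A3 ∨ A4) ∧ ¬A3 = max(0, a+b−1) on (1.00, 0.73) = 0.73
¬((A3 ∨ A4) ∧ ¬A3) = 1 − 0.73 = 0.27

0.27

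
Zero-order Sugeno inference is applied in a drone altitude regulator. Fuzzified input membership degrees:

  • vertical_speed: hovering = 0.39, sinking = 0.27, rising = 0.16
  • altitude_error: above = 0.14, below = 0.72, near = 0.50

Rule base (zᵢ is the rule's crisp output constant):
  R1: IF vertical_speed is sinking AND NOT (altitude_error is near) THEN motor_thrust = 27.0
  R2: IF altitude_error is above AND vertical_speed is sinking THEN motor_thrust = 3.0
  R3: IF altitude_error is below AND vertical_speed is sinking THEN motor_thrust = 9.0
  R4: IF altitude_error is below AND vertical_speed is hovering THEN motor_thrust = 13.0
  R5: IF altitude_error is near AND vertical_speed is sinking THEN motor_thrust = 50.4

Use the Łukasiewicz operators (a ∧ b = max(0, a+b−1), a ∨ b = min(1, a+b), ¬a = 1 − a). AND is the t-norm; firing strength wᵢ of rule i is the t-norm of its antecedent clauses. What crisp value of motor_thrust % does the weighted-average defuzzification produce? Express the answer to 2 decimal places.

R1 (z=27.0): sinking=0.27, ¬near=1−0.50=0.50; AND[max(0, a+b−1)] → w = 0.00
R2 (z=3.0): above=0.14, sinking=0.27; AND[max(0, a+b−1)] → w = 0.00
R3 (z=9.0): below=0.72, sinking=0.27; AND[max(0, a+b−1)] → w = 0.00
R4 (z=13.0): below=0.72, hovering=0.39; AND[max(0, a+b−1)] → w = 0.11
R5 (z=50.4): near=0.50, sinking=0.27; AND[max(0, a+b−1)] → w = 0.00
Weighted average = (0.00·27.0 + 0.00·3.0 + 0.00·9.0 + 0.11·13.0 + 0.00·50.4) / (0.00 + 0.00 + 0.00 + 0.11 + 0.00)
  = 1.4300 / 0.1100 = 13.00

13.00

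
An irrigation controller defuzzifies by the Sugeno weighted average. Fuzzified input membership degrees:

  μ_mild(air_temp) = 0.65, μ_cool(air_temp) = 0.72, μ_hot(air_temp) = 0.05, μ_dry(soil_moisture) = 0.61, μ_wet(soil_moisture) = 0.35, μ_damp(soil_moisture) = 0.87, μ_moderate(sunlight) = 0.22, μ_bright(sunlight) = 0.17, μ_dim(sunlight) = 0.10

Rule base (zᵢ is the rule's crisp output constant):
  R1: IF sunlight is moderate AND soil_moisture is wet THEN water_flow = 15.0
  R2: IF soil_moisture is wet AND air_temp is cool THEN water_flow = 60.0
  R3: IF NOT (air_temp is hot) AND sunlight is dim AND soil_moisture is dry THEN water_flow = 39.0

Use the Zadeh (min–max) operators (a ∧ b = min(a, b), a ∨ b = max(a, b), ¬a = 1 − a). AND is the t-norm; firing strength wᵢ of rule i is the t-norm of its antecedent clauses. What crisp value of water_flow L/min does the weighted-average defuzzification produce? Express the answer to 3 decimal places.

R1 (z=15.0): moderate=0.22, wet=0.35; AND[min(a, b)] → w = 0.22
R2 (z=60.0): wet=0.35, cool=0.72; AND[min(a, b)] → w = 0.35
R3 (z=39.0): ¬hot=1−0.05=0.95, dim=0.10, dry=0.61; AND[min(a, b)] → w = 0.10
Weighted average = (0.22·15.0 + 0.35·60.0 + 0.10·39.0) / (0.22 + 0.35 + 0.10)
  = 28.2000 / 0.6700 = 42.090

42.090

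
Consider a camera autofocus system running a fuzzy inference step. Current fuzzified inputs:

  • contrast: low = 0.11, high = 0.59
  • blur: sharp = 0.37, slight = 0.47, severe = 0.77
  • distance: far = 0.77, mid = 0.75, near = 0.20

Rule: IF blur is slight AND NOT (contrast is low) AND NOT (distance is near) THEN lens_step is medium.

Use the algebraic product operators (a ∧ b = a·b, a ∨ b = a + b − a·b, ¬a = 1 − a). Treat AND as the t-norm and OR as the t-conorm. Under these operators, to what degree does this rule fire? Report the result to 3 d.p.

0.335

firing strength: slight=0.47, ¬low=1−0.11=0.89, ¬near=1−0.20=0.80; AND[a·b] → w = 0.3346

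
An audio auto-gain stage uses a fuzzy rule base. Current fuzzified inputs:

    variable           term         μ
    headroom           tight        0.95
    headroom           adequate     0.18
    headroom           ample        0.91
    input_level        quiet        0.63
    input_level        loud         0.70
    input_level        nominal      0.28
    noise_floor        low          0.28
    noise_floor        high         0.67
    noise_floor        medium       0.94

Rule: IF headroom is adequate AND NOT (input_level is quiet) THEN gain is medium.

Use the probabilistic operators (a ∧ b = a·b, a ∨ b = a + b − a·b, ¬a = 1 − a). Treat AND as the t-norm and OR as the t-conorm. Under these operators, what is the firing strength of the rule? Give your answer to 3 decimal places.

0.067

firing strength: adequate=0.18, ¬quiet=1−0.63=0.37; AND[a·b] → w = 0.0666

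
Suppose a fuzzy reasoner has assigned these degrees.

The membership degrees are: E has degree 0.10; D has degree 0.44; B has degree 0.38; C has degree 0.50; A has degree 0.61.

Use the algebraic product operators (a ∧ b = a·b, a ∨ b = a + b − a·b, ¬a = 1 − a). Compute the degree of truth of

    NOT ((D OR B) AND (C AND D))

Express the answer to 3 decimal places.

D OR B = a + b − a·b on (0.4400, 0.3800) = 0.6528
C AND D = a·b on (0.5000, 0.4400) = 0.2200
(D OR B) AND (C AND D) = a·b on (0.6528, 0.2200) = 0.1436
NOT ((D OR B) AND (C AND D)) = 1 − 0.1436 = 0.8564

0.856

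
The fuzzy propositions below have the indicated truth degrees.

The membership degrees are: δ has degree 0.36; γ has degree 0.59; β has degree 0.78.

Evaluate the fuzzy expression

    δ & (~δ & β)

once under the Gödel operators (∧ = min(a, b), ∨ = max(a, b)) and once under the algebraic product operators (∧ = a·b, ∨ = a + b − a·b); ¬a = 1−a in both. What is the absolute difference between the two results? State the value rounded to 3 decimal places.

0.180

Under Gödel:
  ~δ = 1 − 0.36 = 0.64
  ~δ & β = min(a, b) on (0.64, 0.78) = 0.64
  δ & (~δ & β) = min(a, b) on (0.36, 0.64) = 0.36
  → value = 0.3600
Under algebraic product:
  ~δ = 1 − 0.3600 = 0.6400
  ~δ & β = a·b on (0.6400, 0.7800) = 0.4992
  δ & (~δ & β) = a·b on (0.3600, 0.4992) = 0.1797
  → value = 0.1797
|0.3600 − 0.1797| = 0.180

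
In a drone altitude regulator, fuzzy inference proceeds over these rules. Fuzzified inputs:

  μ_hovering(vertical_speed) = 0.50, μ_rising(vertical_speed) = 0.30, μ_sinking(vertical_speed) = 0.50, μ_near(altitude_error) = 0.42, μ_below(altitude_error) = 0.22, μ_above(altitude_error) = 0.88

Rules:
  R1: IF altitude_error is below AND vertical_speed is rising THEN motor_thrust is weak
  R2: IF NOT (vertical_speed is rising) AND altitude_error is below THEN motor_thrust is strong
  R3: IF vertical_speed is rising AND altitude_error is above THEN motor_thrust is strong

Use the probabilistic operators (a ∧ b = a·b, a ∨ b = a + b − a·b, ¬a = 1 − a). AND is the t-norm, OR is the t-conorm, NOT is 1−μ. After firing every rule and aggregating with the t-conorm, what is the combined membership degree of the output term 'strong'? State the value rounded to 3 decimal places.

R1: below=0.22, rising=0.30; AND[a·b] → w = 0.0660
R2: ¬rising=1−0.30=0.70, below=0.22; AND[a·b] → w = 0.1540
R3: rising=0.30, above=0.88; AND[a·b] → w = 0.2640
Rules with consequent 'strong': {R2, R3} → strengths 0.1540, 0.2640
Aggregate via t-conorm [a + b − a·b]: 0.3773

0.377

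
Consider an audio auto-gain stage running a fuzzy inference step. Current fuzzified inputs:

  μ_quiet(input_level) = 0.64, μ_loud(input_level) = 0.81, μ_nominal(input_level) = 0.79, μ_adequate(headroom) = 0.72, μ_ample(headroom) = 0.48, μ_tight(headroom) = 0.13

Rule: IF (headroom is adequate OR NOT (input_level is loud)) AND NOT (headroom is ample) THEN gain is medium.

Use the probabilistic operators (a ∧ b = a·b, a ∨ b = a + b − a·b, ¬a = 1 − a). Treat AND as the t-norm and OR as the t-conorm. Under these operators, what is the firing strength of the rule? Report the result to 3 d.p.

firing strength: (adequate=0.72 OR ¬loud=1−0.81=0.19) = 0.7732; AND[a·b] with ¬ample=1−0.48=0.52 → w = 0.4021

0.402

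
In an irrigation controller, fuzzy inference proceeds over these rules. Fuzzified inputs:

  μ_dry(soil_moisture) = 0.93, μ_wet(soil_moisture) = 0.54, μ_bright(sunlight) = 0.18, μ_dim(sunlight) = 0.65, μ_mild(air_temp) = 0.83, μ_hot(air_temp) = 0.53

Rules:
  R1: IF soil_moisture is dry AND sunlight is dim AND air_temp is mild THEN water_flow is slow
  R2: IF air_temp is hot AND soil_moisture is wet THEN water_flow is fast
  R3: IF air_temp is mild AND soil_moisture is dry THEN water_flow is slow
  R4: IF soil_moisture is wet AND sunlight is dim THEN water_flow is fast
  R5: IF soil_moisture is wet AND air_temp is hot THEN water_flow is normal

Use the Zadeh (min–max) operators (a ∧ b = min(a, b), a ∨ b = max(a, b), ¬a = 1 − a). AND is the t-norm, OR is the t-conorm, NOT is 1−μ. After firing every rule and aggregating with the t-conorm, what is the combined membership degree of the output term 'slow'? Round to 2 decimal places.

0.83

R1: dry=0.93, dim=0.65, mild=0.83; AND[min(a, b)] → w = 0.65
R2: hot=0.53, wet=0.54; AND[min(a, b)] → w = 0.53
R3: mild=0.83, dry=0.93; AND[min(a, b)] → w = 0.83
R4: wet=0.54, dim=0.65; AND[min(a, b)] → w = 0.54
R5: wet=0.54, hot=0.53; AND[min(a, b)] → w = 0.53
Rules with consequent 'slow': {R1, R3} → strengths 0.65, 0.83
Aggregate via t-conorm [max(a, b)]: 0.83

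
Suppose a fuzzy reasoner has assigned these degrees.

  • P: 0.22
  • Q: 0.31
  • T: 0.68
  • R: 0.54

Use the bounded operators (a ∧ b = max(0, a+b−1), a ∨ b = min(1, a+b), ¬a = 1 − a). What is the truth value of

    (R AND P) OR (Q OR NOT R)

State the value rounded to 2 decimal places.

0.77

R AND P = max(0, a+b−1) on (0.54, 0.22) = 0.00
NOT R = 1 − 0.54 = 0.46
Q OR NOT R = min(1, a+b) on (0.31, 0.46) = 0.77
(R AND P) OR (Q OR NOT R) = min(1, a+b) on (0.00, 0.77) = 0.77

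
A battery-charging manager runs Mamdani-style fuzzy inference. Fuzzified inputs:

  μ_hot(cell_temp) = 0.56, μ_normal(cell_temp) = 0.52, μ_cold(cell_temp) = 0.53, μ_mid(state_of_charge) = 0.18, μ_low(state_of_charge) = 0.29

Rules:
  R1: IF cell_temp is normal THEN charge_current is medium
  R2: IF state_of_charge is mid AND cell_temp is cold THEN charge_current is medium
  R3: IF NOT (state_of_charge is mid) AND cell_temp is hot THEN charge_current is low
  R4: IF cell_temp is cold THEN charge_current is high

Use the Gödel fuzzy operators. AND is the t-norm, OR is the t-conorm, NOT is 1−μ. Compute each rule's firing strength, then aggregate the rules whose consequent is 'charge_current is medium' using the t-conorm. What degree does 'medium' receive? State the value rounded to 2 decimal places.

0.52

R1: normal=0.52 → w = 0.52
R2: mid=0.18, cold=0.53; AND[min(a, b)] → w = 0.18
R3: ¬mid=1−0.18=0.82, hot=0.56; AND[min(a, b)] → w = 0.56
R4: cold=0.53 → w = 0.53
Rules with consequent 'medium': {R1, R2} → strengths 0.52, 0.18
Aggregate via t-conorm [max(a, b)]: 0.52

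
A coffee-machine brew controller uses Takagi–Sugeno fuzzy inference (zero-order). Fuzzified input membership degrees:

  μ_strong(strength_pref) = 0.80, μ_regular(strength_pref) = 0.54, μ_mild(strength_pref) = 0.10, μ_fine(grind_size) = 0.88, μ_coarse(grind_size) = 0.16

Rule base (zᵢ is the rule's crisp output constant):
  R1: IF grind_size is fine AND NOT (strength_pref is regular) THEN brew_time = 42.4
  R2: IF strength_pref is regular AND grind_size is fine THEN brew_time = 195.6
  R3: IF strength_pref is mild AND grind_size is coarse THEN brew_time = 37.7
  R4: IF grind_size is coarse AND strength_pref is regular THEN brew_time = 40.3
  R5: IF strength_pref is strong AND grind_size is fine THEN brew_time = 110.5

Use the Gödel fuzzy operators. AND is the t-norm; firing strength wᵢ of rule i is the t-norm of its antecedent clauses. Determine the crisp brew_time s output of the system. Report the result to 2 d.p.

R1 (z=42.4): fine=0.88, ¬regular=1−0.54=0.46; AND[min(a, b)] → w = 0.46
R2 (z=195.6): regular=0.54, fine=0.88; AND[min(a, b)] → w = 0.54
R3 (z=37.7): mild=0.10, coarse=0.16; AND[min(a, b)] → w = 0.10
R4 (z=40.3): coarse=0.16, regular=0.54; AND[min(a, b)] → w = 0.16
R5 (z=110.5): strong=0.80, fine=0.88; AND[min(a, b)] → w = 0.80
Weighted average = (0.46·42.4 + 0.54·195.6 + 0.10·37.7 + 0.16·40.3 + 0.80·110.5) / (0.46 + 0.54 + 0.10 + 0.16 + 0.80)
  = 223.7460 / 2.0600 = 108.61

108.61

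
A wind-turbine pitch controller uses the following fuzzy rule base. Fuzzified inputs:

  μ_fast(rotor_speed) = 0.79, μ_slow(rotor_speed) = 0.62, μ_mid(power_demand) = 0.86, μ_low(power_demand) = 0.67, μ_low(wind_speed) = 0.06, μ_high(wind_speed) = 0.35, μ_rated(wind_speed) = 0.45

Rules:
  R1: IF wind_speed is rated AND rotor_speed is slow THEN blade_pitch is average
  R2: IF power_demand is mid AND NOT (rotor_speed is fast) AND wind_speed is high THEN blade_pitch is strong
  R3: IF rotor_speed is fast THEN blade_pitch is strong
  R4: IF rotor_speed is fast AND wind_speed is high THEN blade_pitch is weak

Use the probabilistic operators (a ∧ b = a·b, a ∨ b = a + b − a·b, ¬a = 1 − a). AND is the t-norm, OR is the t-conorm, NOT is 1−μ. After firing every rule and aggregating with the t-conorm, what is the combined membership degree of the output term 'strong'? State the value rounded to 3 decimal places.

R1: rated=0.45, slow=0.62; AND[a·b] → w = 0.2790
R2: mid=0.86, ¬fast=1−0.79=0.21, high=0.35; AND[a·b] → w = 0.0632
R3: fast=0.79 → w = 0.7900
R4: fast=0.79, high=0.35; AND[a·b] → w = 0.2765
Rules with consequent 'strong': {R2, R3} → strengths 0.0632, 0.7900
Aggregate via t-conorm [a + b − a·b]: 0.8033

0.803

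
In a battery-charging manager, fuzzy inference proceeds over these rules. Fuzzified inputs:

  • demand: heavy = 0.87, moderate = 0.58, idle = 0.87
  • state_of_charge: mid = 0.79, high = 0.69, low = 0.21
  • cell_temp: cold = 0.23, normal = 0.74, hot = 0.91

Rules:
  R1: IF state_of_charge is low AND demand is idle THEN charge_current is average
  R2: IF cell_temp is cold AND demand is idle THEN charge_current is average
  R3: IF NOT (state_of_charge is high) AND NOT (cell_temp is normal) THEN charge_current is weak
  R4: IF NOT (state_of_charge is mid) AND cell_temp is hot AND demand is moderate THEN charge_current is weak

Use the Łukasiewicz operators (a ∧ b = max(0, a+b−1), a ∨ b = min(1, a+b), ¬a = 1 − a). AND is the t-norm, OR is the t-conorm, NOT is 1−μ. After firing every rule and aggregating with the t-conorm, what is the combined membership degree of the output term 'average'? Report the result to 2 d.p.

0.18

R1: low=0.21, idle=0.87; AND[max(0, a+b−1)] → w = 0.08
R2: cold=0.23, idle=0.87; AND[max(0, a+b−1)] → w = 0.10
R3: ¬high=1−0.69=0.31, ¬normal=1−0.74=0.26; AND[max(0, a+b−1)] → w = 0.00
R4: ¬mid=1−0.79=0.21, hot=0.91, moderate=0.58; AND[max(0, a+b−1)] → w = 0.00
Rules with consequent 'average': {R1, R2} → strengths 0.08, 0.10
Aggregate via t-conorm [min(1, a+b)]: 0.18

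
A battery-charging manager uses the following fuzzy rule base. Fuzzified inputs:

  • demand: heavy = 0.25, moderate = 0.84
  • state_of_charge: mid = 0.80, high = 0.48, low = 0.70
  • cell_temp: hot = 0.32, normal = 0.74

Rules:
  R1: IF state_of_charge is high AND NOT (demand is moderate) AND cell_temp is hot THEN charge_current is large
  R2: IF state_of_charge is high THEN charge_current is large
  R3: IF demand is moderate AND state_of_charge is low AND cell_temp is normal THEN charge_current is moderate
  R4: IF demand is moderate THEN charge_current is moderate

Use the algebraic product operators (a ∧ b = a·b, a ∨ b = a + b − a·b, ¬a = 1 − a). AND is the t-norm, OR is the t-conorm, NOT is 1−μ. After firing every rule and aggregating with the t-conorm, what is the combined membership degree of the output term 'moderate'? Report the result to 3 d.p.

0.910

R1: high=0.48, ¬moderate=1−0.84=0.16, hot=0.32; AND[a·b] → w = 0.0246
R2: high=0.48 → w = 0.4800
R3: moderate=0.84, low=0.70, normal=0.74; AND[a·b] → w = 0.4351
R4: moderate=0.84 → w = 0.8400
Rules with consequent 'moderate': {R3, R4} → strengths 0.4351, 0.8400
Aggregate via t-conorm [a + b − a·b]: 0.9096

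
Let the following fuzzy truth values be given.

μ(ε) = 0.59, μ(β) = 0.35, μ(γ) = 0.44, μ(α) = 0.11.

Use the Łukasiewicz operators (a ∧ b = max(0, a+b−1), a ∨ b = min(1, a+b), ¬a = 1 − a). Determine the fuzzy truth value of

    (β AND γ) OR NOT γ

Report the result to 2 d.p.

0.56

β AND γ = max(0, a+b−1) on (0.35, 0.44) = 0.00
NOT γ = 1 − 0.44 = 0.56
(β AND γ) OR NOT γ = min(1, a+b) on (0.00, 0.56) = 0.56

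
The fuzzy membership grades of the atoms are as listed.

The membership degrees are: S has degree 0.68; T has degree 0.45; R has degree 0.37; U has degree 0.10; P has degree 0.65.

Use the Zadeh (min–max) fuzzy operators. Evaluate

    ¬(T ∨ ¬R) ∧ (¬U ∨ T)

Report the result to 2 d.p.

0.37

¬R = 1 − 0.37 = 0.63
T ∨ ¬R = max(a, b) on (0.45, 0.63) = 0.63
¬(T ∨ ¬R) = 1 − 0.63 = 0.37
¬U = 1 − 0.10 = 0.90
¬U ∨ T = max(a, b) on (0.90, 0.45) = 0.90
¬(T ∨ ¬R) ∧ (¬U ∨ T) = min(a, b) on (0.37, 0.90) = 0.37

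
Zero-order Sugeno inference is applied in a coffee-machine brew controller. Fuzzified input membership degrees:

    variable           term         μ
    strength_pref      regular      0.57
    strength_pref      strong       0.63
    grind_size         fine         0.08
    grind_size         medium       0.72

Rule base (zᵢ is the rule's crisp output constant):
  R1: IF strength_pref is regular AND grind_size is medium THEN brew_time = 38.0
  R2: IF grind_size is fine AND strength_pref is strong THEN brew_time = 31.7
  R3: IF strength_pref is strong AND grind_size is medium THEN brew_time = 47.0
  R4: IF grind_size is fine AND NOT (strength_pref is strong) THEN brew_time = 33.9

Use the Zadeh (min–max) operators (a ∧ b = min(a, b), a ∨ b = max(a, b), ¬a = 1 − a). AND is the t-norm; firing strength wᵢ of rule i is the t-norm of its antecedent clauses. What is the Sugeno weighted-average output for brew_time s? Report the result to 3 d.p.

41.557

R1 (z=38.0): regular=0.57, medium=0.72; AND[min(a, b)] → w = 0.57
R2 (z=31.7): fine=0.08, strong=0.63; AND[min(a, b)] → w = 0.08
R3 (z=47.0): strong=0.63, medium=0.72; AND[min(a, b)] → w = 0.63
R4 (z=33.9): fine=0.08, ¬strong=1−0.63=0.37; AND[min(a, b)] → w = 0.08
Weighted average = (0.57·38.0 + 0.08·31.7 + 0.63·47.0 + 0.08·33.9) / (0.57 + 0.08 + 0.63 + 0.08)
  = 56.5180 / 1.3600 = 41.557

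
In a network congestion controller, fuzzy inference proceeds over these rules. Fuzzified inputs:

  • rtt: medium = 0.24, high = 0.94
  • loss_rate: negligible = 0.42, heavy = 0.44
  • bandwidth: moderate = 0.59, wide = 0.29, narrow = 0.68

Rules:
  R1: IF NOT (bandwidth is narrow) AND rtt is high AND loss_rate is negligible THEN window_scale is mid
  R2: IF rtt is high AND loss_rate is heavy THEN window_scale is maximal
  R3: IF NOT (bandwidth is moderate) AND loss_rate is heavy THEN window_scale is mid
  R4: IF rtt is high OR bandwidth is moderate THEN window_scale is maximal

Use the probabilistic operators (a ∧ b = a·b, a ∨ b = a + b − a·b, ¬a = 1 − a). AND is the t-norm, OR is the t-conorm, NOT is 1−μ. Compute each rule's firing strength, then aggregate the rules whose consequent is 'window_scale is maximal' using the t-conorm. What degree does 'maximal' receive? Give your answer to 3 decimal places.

R1: ¬narrow=1−0.68=0.32, high=0.94, negligible=0.42; AND[a·b] → w = 0.1263
R2: high=0.94, heavy=0.44; AND[a·b] → w = 0.4136
R3: ¬moderate=1−0.59=0.41, heavy=0.44; AND[a·b] → w = 0.1804
R4: high=0.94, moderate=0.59; OR[a + b − a·b] → w = 0.9754
Rules with consequent 'maximal': {R2, R4} → strengths 0.4136, 0.9754
Aggregate via t-conorm [a + b − a·b]: 0.9856

0.986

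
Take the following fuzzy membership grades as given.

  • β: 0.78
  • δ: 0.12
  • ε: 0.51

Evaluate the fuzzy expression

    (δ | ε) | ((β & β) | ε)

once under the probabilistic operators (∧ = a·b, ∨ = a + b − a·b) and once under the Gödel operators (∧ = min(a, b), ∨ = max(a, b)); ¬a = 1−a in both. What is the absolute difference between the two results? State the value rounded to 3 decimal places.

0.137

Under probabilistic:
  δ | ε = a + b − a·b on (0.1200, 0.5100) = 0.5688
  β & β = a·b on (0.7800, 0.7800) = 0.6084
  (β & β) | ε = a + b − a·b on (0.6084, 0.5100) = 0.8081
  (δ | ε) | ((β & β) | ε) = a + b − a·b on (0.5688, 0.8081) = 0.9173
  → value = 0.9173
Under Gödel:
  δ | ε = max(a, b) on (0.12, 0.51) = 0.51
  β & β = min(a, b) on (0.78, 0.78) = 0.78
  (β & β) | ε = max(a, b) on (0.78, 0.51) = 0.78
  (δ | ε) | ((β & β) | ε) = max(a, b) on (0.51, 0.78) = 0.78
  → value = 0.7800
|0.9173 − 0.7800| = 0.137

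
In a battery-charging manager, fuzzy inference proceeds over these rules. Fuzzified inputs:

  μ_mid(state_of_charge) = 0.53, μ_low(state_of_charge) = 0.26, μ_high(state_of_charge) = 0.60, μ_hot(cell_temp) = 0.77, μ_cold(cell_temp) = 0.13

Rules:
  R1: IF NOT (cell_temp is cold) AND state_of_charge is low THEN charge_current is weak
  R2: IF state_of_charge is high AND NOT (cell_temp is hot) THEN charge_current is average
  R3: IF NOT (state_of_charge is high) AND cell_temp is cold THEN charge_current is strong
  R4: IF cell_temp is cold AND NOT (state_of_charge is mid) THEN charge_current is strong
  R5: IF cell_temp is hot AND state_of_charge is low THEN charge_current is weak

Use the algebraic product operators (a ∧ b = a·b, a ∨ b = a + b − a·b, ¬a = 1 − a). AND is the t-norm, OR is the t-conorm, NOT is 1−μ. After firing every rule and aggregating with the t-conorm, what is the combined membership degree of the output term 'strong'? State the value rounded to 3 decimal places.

0.110

R1: ¬cold=1−0.13=0.87, low=0.26; AND[a·b] → w = 0.2262
R2: high=0.60, ¬hot=1−0.77=0.23; AND[a·b] → w = 0.1380
R3: ¬high=1−0.60=0.40, cold=0.13; AND[a·b] → w = 0.0520
R4: cold=0.13, ¬mid=1−0.53=0.47; AND[a·b] → w = 0.0611
R5: hot=0.77, low=0.26; AND[a·b] → w = 0.2002
Rules with consequent 'strong': {R3, R4} → strengths 0.0520, 0.0611
Aggregate via t-conorm [a + b − a·b]: 0.1099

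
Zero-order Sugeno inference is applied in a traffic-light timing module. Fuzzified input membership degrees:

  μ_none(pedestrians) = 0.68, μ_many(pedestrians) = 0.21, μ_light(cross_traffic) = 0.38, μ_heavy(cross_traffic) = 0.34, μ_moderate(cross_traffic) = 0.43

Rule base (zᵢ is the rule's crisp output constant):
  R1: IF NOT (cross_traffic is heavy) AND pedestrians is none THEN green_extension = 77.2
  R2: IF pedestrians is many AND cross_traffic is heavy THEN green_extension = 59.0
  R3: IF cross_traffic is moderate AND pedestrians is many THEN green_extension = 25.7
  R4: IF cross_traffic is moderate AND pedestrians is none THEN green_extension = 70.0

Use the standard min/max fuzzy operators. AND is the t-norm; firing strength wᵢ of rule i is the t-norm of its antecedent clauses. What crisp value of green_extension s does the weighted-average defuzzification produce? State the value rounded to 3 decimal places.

R1 (z=77.2): ¬heavy=1−0.34=0.66, none=0.68; AND[min(a, b)] → w = 0.66
R2 (z=59.0): many=0.21, heavy=0.34; AND[min(a, b)] → w = 0.21
R3 (z=25.7): moderate=0.43, many=0.21; AND[min(a, b)] → w = 0.21
R4 (z=70.0): moderate=0.43, none=0.68; AND[min(a, b)] → w = 0.43
Weighted average = (0.66·77.2 + 0.21·59.0 + 0.21·25.7 + 0.43·70.0) / (0.66 + 0.21 + 0.21 + 0.43)
  = 98.8390 / 1.5100 = 65.456

65.456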